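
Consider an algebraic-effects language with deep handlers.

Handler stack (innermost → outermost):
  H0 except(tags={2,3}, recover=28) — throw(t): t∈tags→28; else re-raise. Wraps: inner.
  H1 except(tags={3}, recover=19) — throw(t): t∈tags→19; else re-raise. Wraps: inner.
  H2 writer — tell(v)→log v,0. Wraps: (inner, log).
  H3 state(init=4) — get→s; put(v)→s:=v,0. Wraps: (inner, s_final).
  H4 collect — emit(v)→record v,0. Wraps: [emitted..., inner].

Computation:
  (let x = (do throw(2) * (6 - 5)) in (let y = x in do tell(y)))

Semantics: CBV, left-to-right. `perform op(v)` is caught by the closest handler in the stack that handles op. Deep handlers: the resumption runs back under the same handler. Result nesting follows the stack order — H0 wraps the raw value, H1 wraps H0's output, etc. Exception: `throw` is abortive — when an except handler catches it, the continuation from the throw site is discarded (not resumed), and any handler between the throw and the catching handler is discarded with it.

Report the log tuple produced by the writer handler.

Working:
throw(2) @ H0 caught ⇒ 28
H1 returns 28
H2 returns (28, ())
H3 returns ((28, ()), 4)
H4 returns [((28, ()), 4)]
= [((28, ()), 4)]

Answer: ()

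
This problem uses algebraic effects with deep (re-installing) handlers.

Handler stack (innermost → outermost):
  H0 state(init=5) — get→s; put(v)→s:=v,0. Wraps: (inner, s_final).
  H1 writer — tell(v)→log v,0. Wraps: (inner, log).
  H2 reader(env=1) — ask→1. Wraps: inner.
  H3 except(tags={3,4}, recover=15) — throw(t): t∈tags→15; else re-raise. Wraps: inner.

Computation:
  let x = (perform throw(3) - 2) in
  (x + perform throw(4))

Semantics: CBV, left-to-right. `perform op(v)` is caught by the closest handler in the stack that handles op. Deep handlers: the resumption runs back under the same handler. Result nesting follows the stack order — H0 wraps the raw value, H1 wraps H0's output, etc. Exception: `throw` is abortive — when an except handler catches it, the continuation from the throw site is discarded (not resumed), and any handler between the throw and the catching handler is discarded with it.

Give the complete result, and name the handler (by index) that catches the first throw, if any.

Step-by-step:
throw(3) @ H3 caught ⇒ 15
= 15

Answer: 15 ; first throw caught by: H3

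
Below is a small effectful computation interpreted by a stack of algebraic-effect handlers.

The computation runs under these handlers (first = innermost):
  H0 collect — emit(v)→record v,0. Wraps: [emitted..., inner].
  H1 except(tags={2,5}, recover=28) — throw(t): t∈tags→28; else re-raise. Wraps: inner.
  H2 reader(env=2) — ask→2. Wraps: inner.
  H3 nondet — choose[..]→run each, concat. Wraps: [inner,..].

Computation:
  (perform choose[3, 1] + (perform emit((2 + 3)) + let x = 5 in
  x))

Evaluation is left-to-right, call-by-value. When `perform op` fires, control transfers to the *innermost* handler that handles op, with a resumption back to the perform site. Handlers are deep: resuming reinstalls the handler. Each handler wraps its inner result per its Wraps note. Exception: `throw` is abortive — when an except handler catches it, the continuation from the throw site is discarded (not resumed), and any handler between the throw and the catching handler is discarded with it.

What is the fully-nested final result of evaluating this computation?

Answer: [[5, 8], [5, 6]]

Evaluation trace:
choose[3, 1] @ H3
  branch[0] choose=3:
    emit(5) @ H0 ⇒ out+=5
    H0 returns [5, 8]
    H1 returns [5, 8]
    H2 returns [5, 8]
    H3 returns [[5, 8]]
  branch[1] choose=1:
    emit(5) @ H0 ⇒ out+=5
    H0 returns [5, 6]
    H1 returns [5, 6]
    H2 returns [5, 6]
    H3 returns [[5, 6]]
= [[5, 8], [5, 6]]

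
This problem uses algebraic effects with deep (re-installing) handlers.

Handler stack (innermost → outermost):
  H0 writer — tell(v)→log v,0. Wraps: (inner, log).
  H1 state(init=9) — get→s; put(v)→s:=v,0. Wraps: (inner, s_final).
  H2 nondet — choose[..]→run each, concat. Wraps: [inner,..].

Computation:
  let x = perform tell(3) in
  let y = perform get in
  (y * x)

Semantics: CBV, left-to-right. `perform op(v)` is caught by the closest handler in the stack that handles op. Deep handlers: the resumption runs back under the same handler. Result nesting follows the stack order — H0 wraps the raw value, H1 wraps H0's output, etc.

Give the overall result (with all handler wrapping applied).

Evaluation trace:
tell(3) @ H0 ⇒ log+=3
get @ H1 ⇒ 9
H0 returns (0, (3))
H1 returns ((0, (3)), 9)
H2 returns [((0, (3)), 9)]
= [((0, (3)), 9)]

Answer: [((0, (3)), 9)]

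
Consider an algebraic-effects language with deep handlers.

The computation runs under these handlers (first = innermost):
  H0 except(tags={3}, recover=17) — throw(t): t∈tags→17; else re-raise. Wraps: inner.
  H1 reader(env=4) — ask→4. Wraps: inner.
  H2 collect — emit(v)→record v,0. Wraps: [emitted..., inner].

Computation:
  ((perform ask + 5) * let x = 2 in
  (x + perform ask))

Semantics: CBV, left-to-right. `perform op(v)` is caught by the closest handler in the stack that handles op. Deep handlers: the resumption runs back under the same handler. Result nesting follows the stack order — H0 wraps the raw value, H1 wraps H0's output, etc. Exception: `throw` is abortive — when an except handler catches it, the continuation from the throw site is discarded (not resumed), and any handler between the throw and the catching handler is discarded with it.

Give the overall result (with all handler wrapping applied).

Answer: [54]

Working:
ask @ H1 ⇒ 4
ask @ H1 ⇒ 4
H0 returns 54
H1 returns 54
H2 returns [54]
= [54]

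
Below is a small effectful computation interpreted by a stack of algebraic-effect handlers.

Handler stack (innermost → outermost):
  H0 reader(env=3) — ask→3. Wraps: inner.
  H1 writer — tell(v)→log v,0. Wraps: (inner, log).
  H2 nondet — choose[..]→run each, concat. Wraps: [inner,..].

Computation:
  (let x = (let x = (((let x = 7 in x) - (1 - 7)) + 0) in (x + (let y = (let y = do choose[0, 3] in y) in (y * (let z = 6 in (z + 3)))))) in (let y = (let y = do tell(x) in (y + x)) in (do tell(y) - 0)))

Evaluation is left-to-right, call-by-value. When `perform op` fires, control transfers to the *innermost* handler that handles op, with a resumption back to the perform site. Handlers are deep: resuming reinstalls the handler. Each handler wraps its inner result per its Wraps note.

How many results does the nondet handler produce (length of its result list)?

Evaluation trace:
choose[0, 3] @ H2
  branch[0] choose=0:
    tell(13) @ H1 ⇒ log+=13
    tell(13) @ H1 ⇒ log+=13
    H0 returns 0
    H1 returns (0, (13, 13))
    H2 returns [(0, (13, 13))]
  branch[1] choose=3:
    tell(40) @ H1 ⇒ log+=40
    tell(40) @ H1 ⇒ log+=40
    H0 returns 0
    H1 returns (0, (40, 40))
    H2 returns [(0, (40, 40))]
= [(0, (13, 13)), (0, (40, 40))]

Answer: 2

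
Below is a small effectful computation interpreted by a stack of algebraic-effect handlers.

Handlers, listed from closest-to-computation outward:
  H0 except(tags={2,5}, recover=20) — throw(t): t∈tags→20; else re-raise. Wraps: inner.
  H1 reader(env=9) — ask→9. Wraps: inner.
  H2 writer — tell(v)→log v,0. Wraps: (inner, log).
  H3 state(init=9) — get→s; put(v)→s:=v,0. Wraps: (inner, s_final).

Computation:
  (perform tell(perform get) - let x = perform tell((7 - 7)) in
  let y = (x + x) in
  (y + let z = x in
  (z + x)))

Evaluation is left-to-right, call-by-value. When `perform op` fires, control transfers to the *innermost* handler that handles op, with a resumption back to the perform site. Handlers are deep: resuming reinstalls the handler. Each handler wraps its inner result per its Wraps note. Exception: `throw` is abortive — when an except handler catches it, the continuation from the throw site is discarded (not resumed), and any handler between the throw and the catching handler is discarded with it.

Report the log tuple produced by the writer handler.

Evaluation trace:
get @ H3 ⇒ 9
tell(9) @ H2 ⇒ log+=9
tell(0) @ H2 ⇒ log+=0
H0 returns 0
H1 returns 0
H2 returns (0, (9, 0))
H3 returns ((0, (9, 0)), 9)
= ((0, (9, 0)), 9)

Answer: (9, 0)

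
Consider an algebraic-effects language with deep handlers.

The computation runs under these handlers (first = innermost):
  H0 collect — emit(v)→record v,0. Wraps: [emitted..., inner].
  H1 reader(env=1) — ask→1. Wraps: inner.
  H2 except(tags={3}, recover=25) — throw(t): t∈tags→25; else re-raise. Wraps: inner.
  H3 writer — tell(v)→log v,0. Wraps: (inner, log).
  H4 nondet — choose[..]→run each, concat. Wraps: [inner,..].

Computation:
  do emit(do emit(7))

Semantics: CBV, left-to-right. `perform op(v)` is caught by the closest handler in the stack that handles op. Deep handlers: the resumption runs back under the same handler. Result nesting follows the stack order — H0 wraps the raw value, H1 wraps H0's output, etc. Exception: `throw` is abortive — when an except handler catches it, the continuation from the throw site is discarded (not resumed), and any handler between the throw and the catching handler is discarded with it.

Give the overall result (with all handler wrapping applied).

Evaluation trace:
emit(7) @ H0 ⇒ out+=7
emit(0) @ H0 ⇒ out+=0
H0 returns [7, 0, 0]
H1 returns [7, 0, 0]
H2 returns [7, 0, 0]
H3 returns ([7, 0, 0], ())
H4 returns [([7, 0, 0], ())]
= [([7, 0, 0], ())]

Answer: [([7, 0, 0], ())]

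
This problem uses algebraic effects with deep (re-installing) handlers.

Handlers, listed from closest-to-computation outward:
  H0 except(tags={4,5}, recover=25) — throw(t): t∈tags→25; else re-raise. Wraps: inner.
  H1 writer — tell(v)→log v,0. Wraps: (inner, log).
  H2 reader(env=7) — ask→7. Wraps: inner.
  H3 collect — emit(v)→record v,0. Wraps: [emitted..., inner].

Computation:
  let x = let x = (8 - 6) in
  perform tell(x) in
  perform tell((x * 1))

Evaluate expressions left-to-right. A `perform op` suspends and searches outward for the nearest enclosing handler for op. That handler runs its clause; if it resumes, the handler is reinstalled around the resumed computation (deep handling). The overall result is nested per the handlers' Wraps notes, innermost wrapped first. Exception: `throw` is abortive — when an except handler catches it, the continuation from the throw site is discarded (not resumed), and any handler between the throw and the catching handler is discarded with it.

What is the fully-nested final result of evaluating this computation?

Answer: [(0, (2, 0))]

Working:
tell(2) @ H1 ⇒ log+=2
tell(0) @ H1 ⇒ log+=0
H0 returns 0
H1 returns (0, (2, 0))
H2 returns (0, (2, 0))
H3 returns [(0, (2, 0))]
= [(0, (2, 0))]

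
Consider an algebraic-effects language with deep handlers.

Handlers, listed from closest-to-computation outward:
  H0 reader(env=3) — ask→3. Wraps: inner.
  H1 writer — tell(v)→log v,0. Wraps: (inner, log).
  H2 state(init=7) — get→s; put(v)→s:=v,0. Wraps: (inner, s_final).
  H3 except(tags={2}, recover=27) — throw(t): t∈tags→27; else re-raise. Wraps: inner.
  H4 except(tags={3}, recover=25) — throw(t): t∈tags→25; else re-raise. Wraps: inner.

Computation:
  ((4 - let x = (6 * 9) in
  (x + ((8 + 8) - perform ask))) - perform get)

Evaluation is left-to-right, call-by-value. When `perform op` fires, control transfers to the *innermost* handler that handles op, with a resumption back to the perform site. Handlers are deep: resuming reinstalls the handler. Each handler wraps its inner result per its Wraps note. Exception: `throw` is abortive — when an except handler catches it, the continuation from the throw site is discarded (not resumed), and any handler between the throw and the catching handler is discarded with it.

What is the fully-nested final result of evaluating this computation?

Working:
ask @ H0 ⇒ 3
get @ H2 ⇒ 7
H0 returns -70
H1 returns (-70, ())
H2 returns ((-70, ()), 7)
H3 returns ((-70, ()), 7)
H4 returns ((-70, ()), 7)
= ((-70, ()), 7)

Answer: ((-70, ()), 7)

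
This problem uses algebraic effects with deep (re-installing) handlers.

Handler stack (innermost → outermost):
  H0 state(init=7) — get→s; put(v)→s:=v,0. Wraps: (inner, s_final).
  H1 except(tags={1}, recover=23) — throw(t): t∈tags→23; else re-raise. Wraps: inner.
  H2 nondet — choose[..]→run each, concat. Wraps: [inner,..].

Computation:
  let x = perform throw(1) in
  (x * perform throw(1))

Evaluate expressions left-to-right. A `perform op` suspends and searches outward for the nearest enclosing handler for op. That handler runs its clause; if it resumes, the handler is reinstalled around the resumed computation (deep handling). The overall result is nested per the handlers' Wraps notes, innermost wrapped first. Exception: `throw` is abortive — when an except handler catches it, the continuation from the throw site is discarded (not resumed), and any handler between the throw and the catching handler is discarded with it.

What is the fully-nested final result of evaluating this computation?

Answer: [23]

Evaluation trace:
throw(1) @ H1 caught ⇒ 23
H2 returns [23]
= [23]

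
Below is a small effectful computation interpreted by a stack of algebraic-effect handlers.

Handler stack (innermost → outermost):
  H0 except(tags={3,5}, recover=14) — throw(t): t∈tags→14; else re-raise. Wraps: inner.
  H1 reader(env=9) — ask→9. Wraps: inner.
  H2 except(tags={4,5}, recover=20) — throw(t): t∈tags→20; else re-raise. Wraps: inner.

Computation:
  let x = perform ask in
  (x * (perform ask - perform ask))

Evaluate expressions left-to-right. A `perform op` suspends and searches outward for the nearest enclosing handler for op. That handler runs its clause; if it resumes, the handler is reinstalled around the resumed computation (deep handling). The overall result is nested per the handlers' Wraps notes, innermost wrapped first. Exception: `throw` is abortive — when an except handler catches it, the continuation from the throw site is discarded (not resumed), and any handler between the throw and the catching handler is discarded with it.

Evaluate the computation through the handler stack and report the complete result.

Answer: 0

Step-by-step:
ask @ H1 ⇒ 9
ask @ H1 ⇒ 9
ask @ H1 ⇒ 9
H0 returns 0
H1 returns 0
H2 returns 0
= 0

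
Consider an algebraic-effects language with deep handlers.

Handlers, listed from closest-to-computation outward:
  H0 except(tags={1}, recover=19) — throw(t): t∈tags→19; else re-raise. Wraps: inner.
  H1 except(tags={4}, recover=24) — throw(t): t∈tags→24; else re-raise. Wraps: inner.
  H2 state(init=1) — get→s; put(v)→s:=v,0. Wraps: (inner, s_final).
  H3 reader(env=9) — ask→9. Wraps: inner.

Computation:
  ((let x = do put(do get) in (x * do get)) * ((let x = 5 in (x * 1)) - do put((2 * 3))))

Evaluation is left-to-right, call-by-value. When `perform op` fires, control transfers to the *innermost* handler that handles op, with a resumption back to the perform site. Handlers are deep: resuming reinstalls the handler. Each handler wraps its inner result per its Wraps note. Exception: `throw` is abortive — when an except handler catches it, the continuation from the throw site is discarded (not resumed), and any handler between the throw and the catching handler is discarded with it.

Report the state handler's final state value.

Answer: 6

Working:
get @ H2 ⇒ 1
put(1) @ H2 ⇒ s:=1
get @ H2 ⇒ 1
put(6) @ H2 ⇒ s:=6
H0 returns 0
H1 returns 0
H2 returns (0, 6)
H3 returns (0, 6)
= (0, 6)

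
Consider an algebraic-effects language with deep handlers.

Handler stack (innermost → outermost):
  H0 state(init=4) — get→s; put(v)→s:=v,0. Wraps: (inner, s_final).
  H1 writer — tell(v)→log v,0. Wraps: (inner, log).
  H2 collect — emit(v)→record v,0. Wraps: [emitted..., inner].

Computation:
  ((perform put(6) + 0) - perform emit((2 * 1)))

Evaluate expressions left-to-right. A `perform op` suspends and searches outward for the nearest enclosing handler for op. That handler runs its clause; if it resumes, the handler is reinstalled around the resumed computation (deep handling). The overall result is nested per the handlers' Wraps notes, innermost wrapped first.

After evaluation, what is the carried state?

Answer: 6

Step-by-step:
put(6) @ H0 ⇒ s:=6
emit(2) @ H2 ⇒ out+=2
H0 returns (0, 6)
H1 returns ((0, 6), ())
H2 returns [2, ((0, 6), ())]
= [2, ((0, 6), ())]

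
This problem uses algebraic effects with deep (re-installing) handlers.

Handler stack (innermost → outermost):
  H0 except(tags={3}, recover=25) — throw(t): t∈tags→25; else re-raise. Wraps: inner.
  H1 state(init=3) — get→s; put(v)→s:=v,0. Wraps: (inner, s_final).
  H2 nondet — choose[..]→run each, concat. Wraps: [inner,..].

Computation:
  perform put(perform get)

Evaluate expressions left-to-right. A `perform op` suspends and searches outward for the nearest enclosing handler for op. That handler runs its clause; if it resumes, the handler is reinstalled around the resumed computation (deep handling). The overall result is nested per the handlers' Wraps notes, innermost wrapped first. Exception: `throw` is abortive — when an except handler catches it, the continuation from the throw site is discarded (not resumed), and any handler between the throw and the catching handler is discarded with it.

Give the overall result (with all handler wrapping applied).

Answer: [(0, 3)]

Step-by-step:
get @ H1 ⇒ 3
put(3) @ H1 ⇒ s:=3
H0 returns 0
H1 returns (0, 3)
H2 returns [(0, 3)]
= [(0, 3)]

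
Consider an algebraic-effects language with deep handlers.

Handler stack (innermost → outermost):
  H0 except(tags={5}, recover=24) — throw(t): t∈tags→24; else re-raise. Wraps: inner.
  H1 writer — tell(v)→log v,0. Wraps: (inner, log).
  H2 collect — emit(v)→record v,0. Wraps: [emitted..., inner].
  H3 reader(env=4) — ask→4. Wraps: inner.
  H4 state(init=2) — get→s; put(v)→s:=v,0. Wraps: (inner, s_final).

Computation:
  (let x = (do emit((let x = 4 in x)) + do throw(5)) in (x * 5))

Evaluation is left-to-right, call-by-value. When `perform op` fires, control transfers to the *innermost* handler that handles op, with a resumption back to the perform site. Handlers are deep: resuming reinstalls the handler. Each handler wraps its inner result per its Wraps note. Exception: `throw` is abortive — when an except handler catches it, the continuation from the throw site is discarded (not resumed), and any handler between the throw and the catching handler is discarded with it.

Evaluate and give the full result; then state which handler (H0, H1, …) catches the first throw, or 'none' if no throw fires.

Answer: ([4, (24, ())], 2) ; first throw caught by: H0

Evaluation trace:
emit(4) @ H2 ⇒ out+=4
throw(5) @ H0 caught ⇒ 24
H1 returns (24, ())
H2 returns [4, (24, ())]
H3 returns [4, (24, ())]
H4 returns ([4, (24, ())], 2)
= ([4, (24, ())], 2)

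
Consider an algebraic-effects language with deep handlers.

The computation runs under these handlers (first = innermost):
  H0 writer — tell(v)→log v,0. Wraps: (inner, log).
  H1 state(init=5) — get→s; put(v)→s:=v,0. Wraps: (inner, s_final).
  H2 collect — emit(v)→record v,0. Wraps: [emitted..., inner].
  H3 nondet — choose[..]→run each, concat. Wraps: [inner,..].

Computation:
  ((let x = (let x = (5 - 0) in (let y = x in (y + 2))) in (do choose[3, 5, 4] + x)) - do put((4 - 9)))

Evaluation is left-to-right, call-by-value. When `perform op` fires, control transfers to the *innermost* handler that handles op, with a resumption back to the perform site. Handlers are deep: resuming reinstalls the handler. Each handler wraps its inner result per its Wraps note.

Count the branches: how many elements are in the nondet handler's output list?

Answer: 3

Step-by-step:
choose[3, 5, 4] @ H3
  branch[0] choose=3:
    put(-5) @ H1 ⇒ s:=-5
    H0 returns (10, ())
    H1 returns ((10, ()), -5)
    H2 returns [((10, ()), -5)]
    H3 returns [[((10, ()), -5)]]
  branch[1] choose=5:
    put(-5) @ H1 ⇒ s:=-5
    H0 returns (12, ())
    H1 returns ((12, ()), -5)
    H2 returns [((12, ()), -5)]
    H3 returns [[((12, ()), -5)]]
  branch[2] choose=4:
    put(-5) @ H1 ⇒ s:=-5
    H0 returns (11, ())
    H1 returns ((11, ()), -5)
    H2 returns [((11, ()), -5)]
    H3 returns [[((11, ()), -5)]]
= [[((10, ()), -5)], [((12, ()), -5)], [((11, ()), -5)]]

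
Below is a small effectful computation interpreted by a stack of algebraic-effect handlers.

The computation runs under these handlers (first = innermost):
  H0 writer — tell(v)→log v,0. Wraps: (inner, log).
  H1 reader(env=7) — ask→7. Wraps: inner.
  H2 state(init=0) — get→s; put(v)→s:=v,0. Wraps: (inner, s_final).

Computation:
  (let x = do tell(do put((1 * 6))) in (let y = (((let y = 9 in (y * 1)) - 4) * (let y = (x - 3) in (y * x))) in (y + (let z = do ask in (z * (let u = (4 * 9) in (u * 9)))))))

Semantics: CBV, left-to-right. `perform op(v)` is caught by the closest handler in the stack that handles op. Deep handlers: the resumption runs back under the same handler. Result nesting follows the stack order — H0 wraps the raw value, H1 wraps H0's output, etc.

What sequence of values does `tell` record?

Answer: (0)

Evaluation trace:
put(6) @ H2 ⇒ s:=6
tell(0) @ H0 ⇒ log+=0
ask @ H1 ⇒ 7
H0 returns (2268, (0))
H1 returns (2268, (0))
H2 returns ((2268, (0)), 6)
= ((2268, (0)), 6)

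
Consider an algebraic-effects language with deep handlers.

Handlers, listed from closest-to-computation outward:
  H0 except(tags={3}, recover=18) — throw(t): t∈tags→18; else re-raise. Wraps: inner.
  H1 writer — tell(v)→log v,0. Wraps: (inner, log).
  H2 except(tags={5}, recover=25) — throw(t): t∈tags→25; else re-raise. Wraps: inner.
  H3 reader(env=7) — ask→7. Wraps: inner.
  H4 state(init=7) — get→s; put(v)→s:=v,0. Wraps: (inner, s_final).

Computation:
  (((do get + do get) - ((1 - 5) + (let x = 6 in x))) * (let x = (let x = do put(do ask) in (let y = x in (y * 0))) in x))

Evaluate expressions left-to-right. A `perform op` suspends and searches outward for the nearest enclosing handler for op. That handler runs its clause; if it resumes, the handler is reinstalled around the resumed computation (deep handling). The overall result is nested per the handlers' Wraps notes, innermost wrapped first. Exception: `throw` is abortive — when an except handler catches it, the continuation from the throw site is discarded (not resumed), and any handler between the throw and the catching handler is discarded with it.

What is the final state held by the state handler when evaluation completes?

Answer: 7

Step-by-step:
get @ H4 ⇒ 7
get @ H4 ⇒ 7
ask @ H3 ⇒ 7
put(7) @ H4 ⇒ s:=7
H0 returns 0
H1 returns (0, ())
H2 returns (0, ())
H3 returns (0, ())
H4 returns ((0, ()), 7)
= ((0, ()), 7)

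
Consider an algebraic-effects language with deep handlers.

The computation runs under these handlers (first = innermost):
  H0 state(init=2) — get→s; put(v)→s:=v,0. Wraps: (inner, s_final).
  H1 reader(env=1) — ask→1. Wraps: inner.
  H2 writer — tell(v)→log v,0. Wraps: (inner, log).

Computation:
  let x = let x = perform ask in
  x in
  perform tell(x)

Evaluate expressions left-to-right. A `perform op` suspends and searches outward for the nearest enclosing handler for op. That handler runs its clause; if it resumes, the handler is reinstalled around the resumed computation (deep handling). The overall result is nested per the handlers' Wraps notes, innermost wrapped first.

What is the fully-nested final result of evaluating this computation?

Answer: ((0, 2), (1))

Working:
ask @ H1 ⇒ 1
tell(1) @ H2 ⇒ log+=1
H0 returns (0, 2)
H1 returns (0, 2)
H2 returns ((0, 2), (1))
= ((0, 2), (1))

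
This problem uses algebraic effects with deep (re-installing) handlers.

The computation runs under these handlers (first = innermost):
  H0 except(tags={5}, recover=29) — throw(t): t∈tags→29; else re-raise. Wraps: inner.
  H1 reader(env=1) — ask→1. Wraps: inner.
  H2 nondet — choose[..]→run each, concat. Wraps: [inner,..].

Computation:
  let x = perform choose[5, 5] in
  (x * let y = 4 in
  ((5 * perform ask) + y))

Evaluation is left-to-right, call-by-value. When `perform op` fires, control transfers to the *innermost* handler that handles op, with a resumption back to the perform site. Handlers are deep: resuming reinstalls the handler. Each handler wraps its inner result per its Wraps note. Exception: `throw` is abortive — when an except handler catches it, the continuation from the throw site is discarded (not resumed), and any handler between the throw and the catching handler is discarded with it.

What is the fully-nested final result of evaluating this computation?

Step-by-step:
choose[5, 5] @ H2
  branch[0] choose=5:
    ask @ H1 ⇒ 1
    H0 returns 45
    H1 returns 45
    H2 returns [45]
  branch[1] choose=5:
    ask @ H1 ⇒ 1
    H0 returns 45
    H1 returns 45
    H2 returns [45]
= [45, 45]

Answer: [45, 45]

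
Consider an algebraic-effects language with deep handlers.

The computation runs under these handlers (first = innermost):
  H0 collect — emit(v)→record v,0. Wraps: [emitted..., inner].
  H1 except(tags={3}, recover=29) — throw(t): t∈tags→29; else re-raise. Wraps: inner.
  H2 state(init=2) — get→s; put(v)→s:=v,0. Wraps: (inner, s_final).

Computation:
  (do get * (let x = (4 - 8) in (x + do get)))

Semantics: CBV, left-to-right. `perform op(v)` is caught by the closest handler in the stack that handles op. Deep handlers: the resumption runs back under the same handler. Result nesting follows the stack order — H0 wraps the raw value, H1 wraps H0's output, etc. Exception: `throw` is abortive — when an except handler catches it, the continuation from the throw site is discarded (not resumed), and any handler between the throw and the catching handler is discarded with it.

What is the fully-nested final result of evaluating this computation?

Evaluation trace:
get @ H2 ⇒ 2
get @ H2 ⇒ 2
H0 returns [-4]
H1 returns [-4]
H2 returns ([-4], 2)
= ([-4], 2)

Answer: ([-4], 2)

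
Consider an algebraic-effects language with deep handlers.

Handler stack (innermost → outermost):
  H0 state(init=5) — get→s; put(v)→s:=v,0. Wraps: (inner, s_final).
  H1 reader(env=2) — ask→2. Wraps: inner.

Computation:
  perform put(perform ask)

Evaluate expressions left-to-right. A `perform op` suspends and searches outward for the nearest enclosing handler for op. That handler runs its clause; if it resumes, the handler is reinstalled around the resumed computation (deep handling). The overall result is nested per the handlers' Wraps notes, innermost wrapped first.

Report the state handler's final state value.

Answer: 2

Step-by-step:
ask @ H1 ⇒ 2
put(2) @ H0 ⇒ s:=2
H0 returns (0, 2)
H1 returns (0, 2)
= (0, 2)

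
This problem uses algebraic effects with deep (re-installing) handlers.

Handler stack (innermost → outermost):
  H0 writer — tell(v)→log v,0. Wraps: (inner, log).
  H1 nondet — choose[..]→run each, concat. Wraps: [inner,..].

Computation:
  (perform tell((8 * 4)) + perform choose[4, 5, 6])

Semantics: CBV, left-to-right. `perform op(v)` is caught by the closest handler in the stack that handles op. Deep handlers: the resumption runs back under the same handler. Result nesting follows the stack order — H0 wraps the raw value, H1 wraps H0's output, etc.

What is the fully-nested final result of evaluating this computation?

Answer: [(4, (32)), (5, (32)), (6, (32))]

Evaluation trace:
tell(32) @ H0 ⇒ log+=32
choose[4, 5, 6] @ H1
  branch[0] choose=4:
    H0 returns (4, (32))
    H1 returns [(4, (32))]
  branch[1] choose=5:
    H0 returns (5, (32))
    H1 returns [(5, (32))]
  branch[2] choose=6:
    H0 returns (6, (32))
    H1 returns [(6, (32))]
= [(4, (32)), (5, (32)), (6, (32))]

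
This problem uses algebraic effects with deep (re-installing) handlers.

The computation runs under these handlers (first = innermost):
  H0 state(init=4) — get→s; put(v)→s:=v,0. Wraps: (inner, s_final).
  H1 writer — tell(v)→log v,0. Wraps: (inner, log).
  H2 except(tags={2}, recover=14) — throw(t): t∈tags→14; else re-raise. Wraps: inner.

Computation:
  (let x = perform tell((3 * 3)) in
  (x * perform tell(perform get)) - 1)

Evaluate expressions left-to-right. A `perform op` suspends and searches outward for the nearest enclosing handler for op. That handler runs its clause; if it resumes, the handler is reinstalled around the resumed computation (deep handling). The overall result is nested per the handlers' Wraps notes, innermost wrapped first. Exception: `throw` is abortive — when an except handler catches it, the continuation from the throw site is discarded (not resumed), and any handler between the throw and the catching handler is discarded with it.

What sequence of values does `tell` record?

Answer: (9, 4)

Step-by-step:
tell(9) @ H1 ⇒ log+=9
get @ H0 ⇒ 4
tell(4) @ H1 ⇒ log+=4
H0 returns (-1, 4)
H1 returns ((-1, 4), (9, 4))
H2 returns ((-1, 4), (9, 4))
= ((-1, 4), (9, 4))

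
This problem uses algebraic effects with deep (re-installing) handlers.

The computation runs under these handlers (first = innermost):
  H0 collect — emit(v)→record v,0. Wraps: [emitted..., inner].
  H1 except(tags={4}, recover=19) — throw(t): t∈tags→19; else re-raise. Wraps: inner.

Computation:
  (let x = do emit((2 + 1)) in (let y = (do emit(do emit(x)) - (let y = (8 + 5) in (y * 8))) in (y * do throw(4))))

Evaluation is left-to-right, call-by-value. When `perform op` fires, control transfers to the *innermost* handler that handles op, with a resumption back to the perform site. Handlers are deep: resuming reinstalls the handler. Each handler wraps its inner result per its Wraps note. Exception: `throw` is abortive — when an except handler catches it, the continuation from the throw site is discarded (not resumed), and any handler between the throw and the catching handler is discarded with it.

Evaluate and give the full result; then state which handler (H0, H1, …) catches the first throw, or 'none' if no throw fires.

Answer: 19 ; first throw caught by: H1

Step-by-step:
emit(3) @ H0 ⇒ out+=3
emit(0) @ H0 ⇒ out+=0
emit(0) @ H0 ⇒ out+=0
throw(4) @ H1 caught ⇒ 19
= 19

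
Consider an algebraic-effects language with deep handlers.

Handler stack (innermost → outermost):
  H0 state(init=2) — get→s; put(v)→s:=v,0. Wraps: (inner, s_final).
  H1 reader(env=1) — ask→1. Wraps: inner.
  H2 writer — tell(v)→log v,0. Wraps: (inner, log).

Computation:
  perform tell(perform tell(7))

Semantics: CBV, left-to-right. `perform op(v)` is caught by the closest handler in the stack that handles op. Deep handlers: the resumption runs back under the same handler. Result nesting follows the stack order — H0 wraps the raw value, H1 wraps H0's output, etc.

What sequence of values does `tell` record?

Answer: (7, 0)

Working:
tell(7) @ H2 ⇒ log+=7
tell(0) @ H2 ⇒ log+=0
H0 returns (0, 2)
H1 returns (0, 2)
H2 returns ((0, 2), (7, 0))
= ((0, 2), (7, 0))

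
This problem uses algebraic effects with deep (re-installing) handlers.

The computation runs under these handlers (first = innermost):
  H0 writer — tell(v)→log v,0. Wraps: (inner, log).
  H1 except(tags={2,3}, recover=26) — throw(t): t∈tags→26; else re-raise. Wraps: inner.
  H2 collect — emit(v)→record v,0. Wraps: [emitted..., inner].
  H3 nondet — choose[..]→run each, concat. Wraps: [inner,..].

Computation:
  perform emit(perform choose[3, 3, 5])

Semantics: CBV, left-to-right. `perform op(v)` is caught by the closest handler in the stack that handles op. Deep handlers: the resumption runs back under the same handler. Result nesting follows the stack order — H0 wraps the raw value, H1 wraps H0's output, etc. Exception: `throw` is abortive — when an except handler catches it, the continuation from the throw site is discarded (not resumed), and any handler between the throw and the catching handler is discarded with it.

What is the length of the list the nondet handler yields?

Answer: 3

Evaluation trace:
choose[3, 3, 5] @ H3
  branch[0] choose=3:
    emit(3) @ H2 ⇒ out+=3
    H0 returns (0, ())
    H1 returns (0, ())
    H2 returns [3, (0, ())]
    H3 returns [[3, (0, ())]]
  branch[1] choose=3:
    emit(3) @ H2 ⇒ out+=3
    H0 returns (0, ())
    H1 returns (0, ())
    H2 returns [3, (0, ())]
    H3 returns [[3, (0, ())]]
  branch[2] choose=5:
    emit(5) @ H2 ⇒ out+=5
    H0 returns (0, ())
    H1 returns (0, ())
    H2 returns [5, (0, ())]
    H3 returns [[5, (0, ())]]
= [[3, (0, ())], [3, (0, ())], [5, (0, ())]]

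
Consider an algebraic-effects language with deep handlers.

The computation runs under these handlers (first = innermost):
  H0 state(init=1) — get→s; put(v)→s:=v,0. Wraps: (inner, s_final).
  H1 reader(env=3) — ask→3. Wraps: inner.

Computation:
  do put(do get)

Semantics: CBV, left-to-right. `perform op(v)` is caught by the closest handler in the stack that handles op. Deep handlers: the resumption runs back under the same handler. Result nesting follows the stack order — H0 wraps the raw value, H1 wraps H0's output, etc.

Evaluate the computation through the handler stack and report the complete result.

Step-by-step:
get @ H0 ⇒ 1
put(1) @ H0 ⇒ s:=1
H0 returns (0, 1)
H1 returns (0, 1)
= (0, 1)

Answer: (0, 1)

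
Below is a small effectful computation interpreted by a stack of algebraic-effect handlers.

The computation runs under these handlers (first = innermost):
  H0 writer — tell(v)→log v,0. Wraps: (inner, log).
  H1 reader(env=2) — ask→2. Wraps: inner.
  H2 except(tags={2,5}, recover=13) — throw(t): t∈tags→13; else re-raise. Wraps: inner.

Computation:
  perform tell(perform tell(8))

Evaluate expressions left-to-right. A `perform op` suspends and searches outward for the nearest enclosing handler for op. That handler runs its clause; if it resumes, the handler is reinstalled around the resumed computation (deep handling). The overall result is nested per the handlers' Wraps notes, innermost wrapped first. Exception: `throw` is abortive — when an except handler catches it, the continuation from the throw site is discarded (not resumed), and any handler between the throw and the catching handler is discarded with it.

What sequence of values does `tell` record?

Answer: (8, 0)

Working:
tell(8) @ H0 ⇒ log+=8
tell(0) @ H0 ⇒ log+=0
H0 returns (0, (8, 0))
H1 returns (0, (8, 0))
H2 returns (0, (8, 0))
= (0, (8, 0))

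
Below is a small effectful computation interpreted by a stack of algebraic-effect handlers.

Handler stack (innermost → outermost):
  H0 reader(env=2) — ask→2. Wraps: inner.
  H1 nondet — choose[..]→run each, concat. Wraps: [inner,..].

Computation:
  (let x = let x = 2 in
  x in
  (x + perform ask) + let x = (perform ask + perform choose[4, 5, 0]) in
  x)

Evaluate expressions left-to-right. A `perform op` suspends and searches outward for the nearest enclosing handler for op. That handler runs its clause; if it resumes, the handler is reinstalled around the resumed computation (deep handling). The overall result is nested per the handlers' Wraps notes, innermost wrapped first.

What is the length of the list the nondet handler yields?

Step-by-step:
ask @ H0 ⇒ 2
ask @ H0 ⇒ 2
choose[4, 5, 0] @ H1
  branch[0] choose=4:
    H0 returns 10
    H1 returns [10]
  branch[1] choose=5:
    H0 returns 11
    H1 returns [11]
  branch[2] choose=0:
    H0 returns 6
    H1 returns [6]
= [10, 11, 6]

Answer: 3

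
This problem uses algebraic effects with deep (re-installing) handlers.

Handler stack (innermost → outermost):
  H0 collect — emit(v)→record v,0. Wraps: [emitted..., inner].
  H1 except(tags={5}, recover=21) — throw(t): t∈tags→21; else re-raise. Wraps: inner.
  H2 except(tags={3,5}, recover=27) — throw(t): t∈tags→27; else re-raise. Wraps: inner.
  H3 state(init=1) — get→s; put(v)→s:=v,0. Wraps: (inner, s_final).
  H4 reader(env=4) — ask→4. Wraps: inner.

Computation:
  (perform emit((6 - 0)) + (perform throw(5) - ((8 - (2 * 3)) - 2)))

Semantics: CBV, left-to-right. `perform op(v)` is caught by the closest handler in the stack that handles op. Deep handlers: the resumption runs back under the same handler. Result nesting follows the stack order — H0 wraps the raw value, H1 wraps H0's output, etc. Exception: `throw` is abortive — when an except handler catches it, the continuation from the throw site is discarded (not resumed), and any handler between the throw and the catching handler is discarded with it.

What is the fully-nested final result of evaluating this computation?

Step-by-step:
emit(6) @ H0 ⇒ out+=6
throw(5) @ H1 caught ⇒ 21
H2 returns 21
H3 returns (21, 1)
H4 returns (21, 1)
= (21, 1)

Answer: (21, 1)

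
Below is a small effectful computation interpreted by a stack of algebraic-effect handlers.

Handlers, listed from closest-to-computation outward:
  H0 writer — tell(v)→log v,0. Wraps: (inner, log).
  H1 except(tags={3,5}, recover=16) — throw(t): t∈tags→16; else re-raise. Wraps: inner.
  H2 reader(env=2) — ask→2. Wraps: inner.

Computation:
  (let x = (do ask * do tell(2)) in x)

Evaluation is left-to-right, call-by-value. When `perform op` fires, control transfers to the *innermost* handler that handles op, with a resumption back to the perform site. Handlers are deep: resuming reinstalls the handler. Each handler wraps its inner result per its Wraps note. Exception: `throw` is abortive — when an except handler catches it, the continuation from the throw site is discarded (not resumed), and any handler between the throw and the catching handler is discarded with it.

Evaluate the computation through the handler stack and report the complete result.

Working:
ask @ H2 ⇒ 2
tell(2) @ H0 ⇒ log+=2
H0 returns (0, (2))
H1 returns (0, (2))
H2 returns (0, (2))
= (0, (2))

Answer: (0, (2))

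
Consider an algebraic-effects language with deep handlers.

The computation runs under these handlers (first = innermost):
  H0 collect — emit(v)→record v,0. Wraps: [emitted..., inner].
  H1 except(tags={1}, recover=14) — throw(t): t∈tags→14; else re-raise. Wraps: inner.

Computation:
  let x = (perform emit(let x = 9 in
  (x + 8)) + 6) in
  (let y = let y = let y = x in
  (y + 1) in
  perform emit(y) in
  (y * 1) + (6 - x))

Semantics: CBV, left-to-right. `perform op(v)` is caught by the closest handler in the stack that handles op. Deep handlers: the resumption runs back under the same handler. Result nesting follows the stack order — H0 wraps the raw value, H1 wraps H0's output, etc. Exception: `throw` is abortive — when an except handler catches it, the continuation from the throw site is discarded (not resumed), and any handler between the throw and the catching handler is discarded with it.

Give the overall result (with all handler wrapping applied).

Answer: [17, 7, 0]

Step-by-step:
emit(17) @ H0 ⇒ out+=17
emit(7) @ H0 ⇒ out+=7
H0 returns [17, 7, 0]
H1 returns [17, 7, 0]
= [17, 7, 0]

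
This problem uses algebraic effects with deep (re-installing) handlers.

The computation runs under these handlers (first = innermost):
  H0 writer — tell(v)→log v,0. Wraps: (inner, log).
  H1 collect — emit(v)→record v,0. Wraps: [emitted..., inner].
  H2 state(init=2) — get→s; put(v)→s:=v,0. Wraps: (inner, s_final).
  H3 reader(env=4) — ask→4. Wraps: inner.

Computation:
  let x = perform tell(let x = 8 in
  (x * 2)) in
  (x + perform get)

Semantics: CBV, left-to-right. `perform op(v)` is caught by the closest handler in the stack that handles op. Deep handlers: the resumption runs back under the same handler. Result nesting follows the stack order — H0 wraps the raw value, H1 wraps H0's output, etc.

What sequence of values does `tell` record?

Answer: (16)

Evaluation trace:
tell(16) @ H0 ⇒ log+=16
get @ H2 ⇒ 2
H0 returns (2, (16))
H1 returns [(2, (16))]
H2 returns ([(2, (16))], 2)
H3 returns ([(2, (16))], 2)
= ([(2, (16))], 2)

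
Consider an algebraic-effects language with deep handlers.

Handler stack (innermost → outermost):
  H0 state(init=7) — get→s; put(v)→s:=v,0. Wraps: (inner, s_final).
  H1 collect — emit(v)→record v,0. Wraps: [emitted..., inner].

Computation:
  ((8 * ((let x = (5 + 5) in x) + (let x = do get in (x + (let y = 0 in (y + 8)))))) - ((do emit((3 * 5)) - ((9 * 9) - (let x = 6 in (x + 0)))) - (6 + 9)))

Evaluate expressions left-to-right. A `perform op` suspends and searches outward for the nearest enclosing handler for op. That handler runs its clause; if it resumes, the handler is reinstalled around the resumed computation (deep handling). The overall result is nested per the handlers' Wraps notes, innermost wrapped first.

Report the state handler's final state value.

Answer: 7

Step-by-step:
get @ H0 ⇒ 7
emit(15) @ H1 ⇒ out+=15
H0 returns (290, 7)
H1 returns [15, (290, 7)]
= [15, (290, 7)]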